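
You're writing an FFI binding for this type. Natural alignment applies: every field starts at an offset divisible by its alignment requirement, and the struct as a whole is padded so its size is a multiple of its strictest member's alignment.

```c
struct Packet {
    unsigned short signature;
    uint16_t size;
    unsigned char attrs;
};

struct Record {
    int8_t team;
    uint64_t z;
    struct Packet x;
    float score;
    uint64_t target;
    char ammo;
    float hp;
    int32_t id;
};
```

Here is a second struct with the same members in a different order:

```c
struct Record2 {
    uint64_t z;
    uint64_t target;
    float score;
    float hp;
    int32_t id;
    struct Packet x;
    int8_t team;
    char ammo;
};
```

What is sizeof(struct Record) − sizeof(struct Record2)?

16

Packet: 0..2  signature  (2B, 2-aligned); 2..4  size  (2B, 2-aligned); 4..5  attrs  (1B, 1-aligned); 5..6  -- tail padding (1B); sizeof = 6, alignof = 2
0..1  team  (1B, 1-aligned)
1..8  -- padding (7B)
8..16  z  (8B, 8-aligned)
16..22  x  (6B, 2-aligned)
22..24  -- padding (2B)
24..28  score  (4B, 4-aligned)
28..32  -- padding (4B)
32..40  target  (8B, 8-aligned)
40..41  ammo  (1B, 1-aligned)
41..44  -- padding (3B)
44..48  hp  (4B, 4-aligned)
48..52  id  (4B, 4-aligned)
52..56  -- tail padding (4B)
sizeof = 56, alignof = 8
— Record2 —
0..8  z  (8B, 8-aligned)
8..16  target  (8B, 8-aligned)
16..20  score  (4B, 4-aligned)
20..24  hp  (4B, 4-aligned)
24..28  id  (4B, 4-aligned)
28..34  x  (6B, 2-aligned)
34..35  team  (1B, 1-aligned)
35..36  ammo  (1B, 1-aligned)
36..40  -- tail padding (4B)
sizeof = 40, alignof = 8
56 − 40 = 16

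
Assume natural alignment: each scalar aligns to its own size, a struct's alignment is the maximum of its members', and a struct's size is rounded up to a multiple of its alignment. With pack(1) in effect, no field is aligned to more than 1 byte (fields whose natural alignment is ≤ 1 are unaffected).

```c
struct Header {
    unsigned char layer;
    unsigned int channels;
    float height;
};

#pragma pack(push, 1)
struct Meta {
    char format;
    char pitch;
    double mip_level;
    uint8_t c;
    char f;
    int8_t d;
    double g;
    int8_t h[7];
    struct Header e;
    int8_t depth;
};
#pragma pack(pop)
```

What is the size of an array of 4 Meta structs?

164

Header: layer at 0 (size 1, align 1) → ends 1; pad 3 to align 4 for channels; channels at 4 (size 4, align 4) → ends 8; height at 8 (size 4, align 4) → ends 12; total 12 bytes, alignment 4
format at 0 (size 1, align 1) → ends 1
pitch at 1 (size 1, align 1) → ends 2
mip_level at 2 (size 8, align 1) → ends 10
c at 10 (size 1, align 1) → ends 11
f at 11 (size 1, align 1) → ends 12
d at 12 (size 1, align 1) → ends 13
g at 13 (size 8, align 1) → ends 21
h at 21 (size 7, align 1) → ends 28
e at 28 (size 12, align 1) → ends 40
depth at 40 (size 1, align 1) → ends 41
total 41 bytes, alignment 1
array of 4: 4 × 41 = 164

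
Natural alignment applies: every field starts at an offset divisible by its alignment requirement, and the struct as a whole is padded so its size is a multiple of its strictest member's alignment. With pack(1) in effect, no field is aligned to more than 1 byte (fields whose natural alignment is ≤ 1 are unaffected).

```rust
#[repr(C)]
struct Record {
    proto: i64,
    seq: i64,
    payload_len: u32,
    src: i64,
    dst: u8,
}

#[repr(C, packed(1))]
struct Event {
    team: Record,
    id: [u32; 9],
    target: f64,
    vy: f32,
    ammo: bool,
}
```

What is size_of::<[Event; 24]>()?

2136

Record: proto at 0 (size 8, align 8) → ends 8; seq at 8 (size 8, align 8) → ends 16; payload_len at 16 (size 4, align 4) → ends 20; pad 4 to align 8 for src; src at 24 (size 8, align 8) → ends 32; dst at 32 (size 1, align 1) → ends 33; tail pad 7 to reach multiple of 8; total 40 bytes, alignment 8
team at 0 (size 40, align 1) → ends 40
id at 40 (size 36, align 1) → ends 76
target at 76 (size 8, align 1) → ends 84
vy at 84 (size 4, align 1) → ends 88
ammo at 88 (size 1, align 1) → ends 89
total 89 bytes, alignment 1
array of 24: 24 × 89 = 2136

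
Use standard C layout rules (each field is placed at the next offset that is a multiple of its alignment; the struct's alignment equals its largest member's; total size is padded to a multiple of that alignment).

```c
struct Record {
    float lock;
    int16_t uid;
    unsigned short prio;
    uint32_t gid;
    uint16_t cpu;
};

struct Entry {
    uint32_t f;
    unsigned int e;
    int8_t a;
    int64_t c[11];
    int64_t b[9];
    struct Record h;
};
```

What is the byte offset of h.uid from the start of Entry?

180

Record: @0: lock [4B, align 4] → 4; @4: uid [2B, align 2] → 6; @6: prio [2B, align 2] → 8; @8: gid [4B, align 4] → 12; @12: cpu [2B, align 2] → 14; +2 tail pad (align 4); size 16, align 4
@0: f [4B, align 4] → 4
@4: e [4B, align 4] → 8
@8: a [1B, align 1] → 9
+7 pad (align 8)
@16: c [88B, align 8] → 104
@104: b [72B, align 8] → 176
@176: h [16B, align 4] → 192
within Record: uid at 4
176 + 4 = 180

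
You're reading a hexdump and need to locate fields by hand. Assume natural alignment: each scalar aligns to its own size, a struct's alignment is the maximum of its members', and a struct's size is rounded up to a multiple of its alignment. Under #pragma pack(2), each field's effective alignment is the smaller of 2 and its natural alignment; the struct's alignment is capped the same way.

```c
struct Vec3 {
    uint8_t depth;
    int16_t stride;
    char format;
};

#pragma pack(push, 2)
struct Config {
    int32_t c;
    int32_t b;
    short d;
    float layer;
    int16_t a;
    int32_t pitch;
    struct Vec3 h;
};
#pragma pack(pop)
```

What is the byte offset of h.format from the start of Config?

24

Vec3: depth at 0 (size 1, align 1) → ends 1; pad 1 to align 2 for stride; stride at 2 (size 2, align 2) → ends 4; format at 4 (size 1, align 1) → ends 5; tail pad 1 to reach multiple of 2; total 6 bytes, alignment 2
c at 0 (size 4, align 2) → ends 4
b at 4 (size 4, align 2) → ends 8
d at 8 (size 2, align 2) → ends 10
layer at 10 (size 4, align 2) → ends 14
a at 14 (size 2, align 2) → ends 16
pitch at 16 (size 4, align 2) → ends 20
h at 20 (size 6, align 2) → ends 26
within Vec3: format at 4
20 + 4 = 24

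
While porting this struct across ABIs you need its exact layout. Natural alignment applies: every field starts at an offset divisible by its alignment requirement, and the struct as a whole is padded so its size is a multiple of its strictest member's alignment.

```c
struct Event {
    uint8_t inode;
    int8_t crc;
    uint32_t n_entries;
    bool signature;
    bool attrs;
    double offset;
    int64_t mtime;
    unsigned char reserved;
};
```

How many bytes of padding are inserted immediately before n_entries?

2

@0: inode [1B, align 1] → 1
@1: crc [1B, align 1] → 2
+2 pad (align 4)
@4: n_entries [4B, align 4] → 8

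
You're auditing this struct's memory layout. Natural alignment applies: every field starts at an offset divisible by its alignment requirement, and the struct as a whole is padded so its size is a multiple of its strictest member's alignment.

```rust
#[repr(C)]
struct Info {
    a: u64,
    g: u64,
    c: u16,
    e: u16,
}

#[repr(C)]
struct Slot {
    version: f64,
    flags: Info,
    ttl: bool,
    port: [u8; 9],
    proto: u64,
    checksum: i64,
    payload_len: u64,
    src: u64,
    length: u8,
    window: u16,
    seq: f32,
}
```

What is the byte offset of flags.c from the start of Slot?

24

Info: 0..8  a  (8B, 8-aligned); 8..16  g  (8B, 8-aligned); 16..18  c  (2B, 2-aligned); 18..20  e  (2B, 2-aligned); 20..24  -- tail padding (4B); sizeof = 24, alignof = 8
0..8  version  (8B, 8-aligned)
8..32  flags  (24B, 8-aligned)
within Info: c at 16
8 + 16 = 24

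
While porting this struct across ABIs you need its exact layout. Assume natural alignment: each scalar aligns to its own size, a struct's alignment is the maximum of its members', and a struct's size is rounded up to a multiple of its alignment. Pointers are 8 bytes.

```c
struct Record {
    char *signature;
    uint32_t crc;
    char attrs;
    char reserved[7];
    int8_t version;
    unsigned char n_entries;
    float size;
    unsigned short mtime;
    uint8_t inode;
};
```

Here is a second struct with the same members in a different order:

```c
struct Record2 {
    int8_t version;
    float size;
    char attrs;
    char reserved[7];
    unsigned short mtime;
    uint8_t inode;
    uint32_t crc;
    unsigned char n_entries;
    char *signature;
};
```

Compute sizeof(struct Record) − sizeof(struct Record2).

0..8  signature  (8B, 8-aligned)
8..12  crc  (4B, 4-aligned)
12..13  attrs  (1B, 1-aligned)
13..20  reserved  (7B, 1-aligned)
20..21  version  (1B, 1-aligned)
21..22  n_entries  (1B, 1-aligned)
22..24  -- padding (2B)
24..28  size  (4B, 4-aligned)
28..30  mtime  (2B, 2-aligned)
30..31  inode  (1B, 1-aligned)
31..32  -- tail padding (1B)
sizeof = 32, alignof = 8
— Record2 —
0..1  version  (1B, 1-aligned)
1..4  -- padding (3B)
4..8  size  (4B, 4-aligned)
8..9  attrs  (1B, 1-aligned)
9..16  reserved  (7B, 1-aligned)
16..18  mtime  (2B, 2-aligned)
18..19  inode  (1B, 1-aligned)
19..20  -- padding (1B)
20..24  crc  (4B, 4-aligned)
24..25  n_entries  (1B, 1-aligned)
25..32  -- padding (7B)
32..40  signature  (8B, 8-aligned)
sizeof = 40, alignof = 8
32 − 40 = -8

-8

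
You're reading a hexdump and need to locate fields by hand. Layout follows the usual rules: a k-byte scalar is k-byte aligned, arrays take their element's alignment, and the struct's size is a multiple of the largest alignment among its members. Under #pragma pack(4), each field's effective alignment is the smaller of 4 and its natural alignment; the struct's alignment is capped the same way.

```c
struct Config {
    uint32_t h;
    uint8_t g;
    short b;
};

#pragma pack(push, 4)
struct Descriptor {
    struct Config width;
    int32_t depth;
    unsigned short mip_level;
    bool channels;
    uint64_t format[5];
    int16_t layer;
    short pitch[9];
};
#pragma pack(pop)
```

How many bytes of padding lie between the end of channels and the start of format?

Config: 0..4  h  (4B, 4-aligned); 4..5  g  (1B, 1-aligned); 5..6  -- padding (1B); 6..8  b  (2B, 2-aligned); sizeof = 8, alignof = 4
0..8  width  (8B, 4-aligned)
8..12  depth  (4B, 4-aligned)
12..14  mip_level  (2B, 2-aligned)
14..15  channels  (1B, 1-aligned)
15..16  -- padding (1B)
16..56  format  (40B, 4-aligned)

1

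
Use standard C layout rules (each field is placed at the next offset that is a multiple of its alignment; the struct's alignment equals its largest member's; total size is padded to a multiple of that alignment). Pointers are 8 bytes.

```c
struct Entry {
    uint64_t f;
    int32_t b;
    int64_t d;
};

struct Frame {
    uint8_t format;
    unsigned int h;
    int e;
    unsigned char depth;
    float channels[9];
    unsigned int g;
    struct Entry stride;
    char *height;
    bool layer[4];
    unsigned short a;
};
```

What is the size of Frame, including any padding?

Entry: f at 0 (size 8, align 8) → ends 8; b at 8 (size 4, align 4) → ends 12; pad 4 to align 8 for d; d at 16 (size 8, align 8) → ends 24; total 24 bytes, alignment 8
format at 0 (size 1, align 1) → ends 1
pad 3 to align 4 for h
h at 4 (size 4, align 4) → ends 8
e at 8 (size 4, align 4) → ends 12
depth at 12 (size 1, align 1) → ends 13
pad 3 to align 4 for channels
channels at 16 (size 36, align 4) → ends 52
g at 52 (size 4, align 4) → ends 56
stride at 56 (size 24, align 8) → ends 80
height at 80 (size 8, align 8) → ends 88
layer at 88 (size 4, align 1) → ends 92
a at 92 (size 2, align 2) → ends 94
tail pad 2 to reach multiple of 8
total 96 bytes, alignment 8

96 bytes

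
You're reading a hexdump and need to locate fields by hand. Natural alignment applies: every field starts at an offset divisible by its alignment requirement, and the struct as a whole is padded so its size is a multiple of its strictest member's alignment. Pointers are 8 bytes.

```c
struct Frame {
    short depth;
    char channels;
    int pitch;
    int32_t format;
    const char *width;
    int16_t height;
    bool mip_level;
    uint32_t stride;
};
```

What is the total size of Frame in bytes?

32 bytes

depth at 0 (size 2, align 2) → ends 2
channels at 2 (size 1, align 1) → ends 3
pad 1 to align 4 for pitch
pitch at 4 (size 4, align 4) → ends 8
format at 8 (size 4, align 4) → ends 12
pad 4 to align 8 for width
width at 16 (size 8, align 8) → ends 24
height at 24 (size 2, align 2) → ends 26
mip_level at 26 (size 1, align 1) → ends 27
pad 1 to align 4 for stride
stride at 28 (size 4, align 4) → ends 32
total 32 bytes, alignment 8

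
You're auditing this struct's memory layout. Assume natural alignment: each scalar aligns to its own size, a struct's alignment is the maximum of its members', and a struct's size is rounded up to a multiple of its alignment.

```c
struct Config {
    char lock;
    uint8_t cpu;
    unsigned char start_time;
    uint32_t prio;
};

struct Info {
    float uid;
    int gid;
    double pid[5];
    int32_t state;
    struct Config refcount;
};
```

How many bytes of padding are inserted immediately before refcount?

0

Config: @0: lock [1B, align 1] → 1; @1: cpu [1B, align 1] → 2; @2: start_time [1B, align 1] → 3; +1 pad (align 4); @4: prio [4B, align 4] → 8; size 8, align 4
@0: uid [4B, align 4] → 4
@4: gid [4B, align 4] → 8
@8: pid [40B, align 8] → 48
@48: state [4B, align 4] → 52
@52: refcount [8B, align 4] → 60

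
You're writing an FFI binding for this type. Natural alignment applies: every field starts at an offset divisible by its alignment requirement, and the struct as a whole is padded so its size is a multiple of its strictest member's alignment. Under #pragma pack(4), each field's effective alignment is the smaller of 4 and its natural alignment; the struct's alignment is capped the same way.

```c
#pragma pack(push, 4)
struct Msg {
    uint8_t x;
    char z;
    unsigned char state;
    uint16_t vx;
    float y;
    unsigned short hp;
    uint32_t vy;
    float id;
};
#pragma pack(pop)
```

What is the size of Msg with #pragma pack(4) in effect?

0..1  x  (1B, 1-aligned)
1..2  z  (1B, 1-aligned)
2..3  state  (1B, 1-aligned)
3..4  -- padding (1B)
4..6  vx  (2B, 2-aligned)
6..8  -- padding (2B)
8..12  y  (4B, 4-aligned)
12..14  hp  (2B, 2-aligned)
14..16  -- padding (2B)
16..20  vy  (4B, 4-aligned)
20..24  id  (4B, 4-aligned)
sizeof = 24, alignof = 4

24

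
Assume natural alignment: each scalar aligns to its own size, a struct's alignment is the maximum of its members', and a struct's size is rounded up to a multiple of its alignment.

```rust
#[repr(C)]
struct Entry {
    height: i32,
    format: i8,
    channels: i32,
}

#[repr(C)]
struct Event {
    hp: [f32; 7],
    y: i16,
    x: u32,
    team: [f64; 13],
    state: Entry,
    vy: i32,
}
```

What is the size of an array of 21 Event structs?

Entry: height at 0 (size 4, align 4) → ends 4; format at 4 (size 1, align 1) → ends 5; pad 3 to align 4 for channels; channels at 8 (size 4, align 4) → ends 12; total 12 bytes, alignment 4
hp at 0 (size 28, align 4) → ends 28
y at 28 (size 2, align 2) → ends 30
pad 2 to align 4 for x
x at 32 (size 4, align 4) → ends 36
pad 4 to align 8 for team
team at 40 (size 104, align 8) → ends 144
state at 144 (size 12, align 4) → ends 156
vy at 156 (size 4, align 4) → ends 160
total 160 bytes, alignment 8
array of 21: 21 × 160 = 3360

3360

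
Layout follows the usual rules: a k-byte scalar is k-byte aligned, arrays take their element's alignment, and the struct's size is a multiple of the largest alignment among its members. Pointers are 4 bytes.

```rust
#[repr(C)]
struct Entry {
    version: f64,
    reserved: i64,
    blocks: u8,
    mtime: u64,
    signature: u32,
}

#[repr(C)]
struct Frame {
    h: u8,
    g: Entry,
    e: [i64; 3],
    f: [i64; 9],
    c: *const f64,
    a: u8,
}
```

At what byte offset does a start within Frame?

148

Entry: @0: version [8B, align 8] → 8; @8: reserved [8B, align 8] → 16; @16: blocks [1B, align 1] → 17; +7 pad (align 8); @24: mtime [8B, align 8] → 32; @32: signature [4B, align 4] → 36; +4 tail pad (align 8); size 40, align 8
@0: h [1B, align 1] → 1
+7 pad (align 8)
@8: g [40B, align 8] → 48
@48: e [24B, align 8] → 72
@72: f [72B, align 8] → 144
@144: c [4B, align 4] → 148
@148: a [1B, align 1] → 149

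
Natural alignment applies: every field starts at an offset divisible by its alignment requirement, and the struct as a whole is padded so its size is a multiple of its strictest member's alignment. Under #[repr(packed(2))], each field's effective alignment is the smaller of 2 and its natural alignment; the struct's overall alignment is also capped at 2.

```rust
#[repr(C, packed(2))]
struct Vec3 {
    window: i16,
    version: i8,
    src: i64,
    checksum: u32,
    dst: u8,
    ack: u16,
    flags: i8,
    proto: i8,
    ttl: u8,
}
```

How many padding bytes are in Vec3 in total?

3

window at 0 (size 2, align 2) → ends 2
version at 2 (size 1, align 1) → ends 3
pad 1 to align 2 for src
src at 4 (size 8, align 2) → ends 12
checksum at 12 (size 4, align 2) → ends 16
dst at 16 (size 1, align 1) → ends 17
pad 1 to align 2 for ack
ack at 18 (size 2, align 2) → ends 20
flags at 20 (size 1, align 1) → ends 21
proto at 21 (size 1, align 1) → ends 22
ttl at 22 (size 1, align 1) → ends 23
tail pad 1 to reach multiple of 2
total 24 bytes, alignment 2
data bytes 21, size 24 → padding 3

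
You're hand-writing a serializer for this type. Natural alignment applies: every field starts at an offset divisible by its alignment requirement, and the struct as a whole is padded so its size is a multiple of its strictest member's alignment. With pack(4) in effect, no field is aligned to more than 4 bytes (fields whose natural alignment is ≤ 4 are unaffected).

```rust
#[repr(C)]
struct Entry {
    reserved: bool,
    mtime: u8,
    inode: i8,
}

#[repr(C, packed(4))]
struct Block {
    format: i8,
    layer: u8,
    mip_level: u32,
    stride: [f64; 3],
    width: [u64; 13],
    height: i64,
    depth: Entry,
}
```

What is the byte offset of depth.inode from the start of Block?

146

Entry: reserved at 0 (size 1, align 1) → ends 1; mtime at 1 (size 1, align 1) → ends 2; inode at 2 (size 1, align 1) → ends 3; total 3 bytes, alignment 1
format at 0 (size 1, align 1) → ends 1
layer at 1 (size 1, align 1) → ends 2
pad 2 to align 4 for mip_level
mip_level at 4 (size 4, align 4) → ends 8
stride at 8 (size 24, align 4) → ends 32
width at 32 (size 104, align 4) → ends 136
height at 136 (size 8, align 4) → ends 144
depth at 144 (size 3, align 1) → ends 147
within Entry: inode at 2
144 + 2 = 146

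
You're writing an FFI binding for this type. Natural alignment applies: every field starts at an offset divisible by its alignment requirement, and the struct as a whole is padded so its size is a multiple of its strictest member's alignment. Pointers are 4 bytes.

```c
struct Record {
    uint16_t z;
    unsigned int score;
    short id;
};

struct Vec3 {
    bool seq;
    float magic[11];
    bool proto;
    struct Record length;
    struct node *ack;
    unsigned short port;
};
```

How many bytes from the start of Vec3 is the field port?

Record: z at 0 (size 2, align 2) → ends 2; pad 2 to align 4 for score; score at 4 (size 4, align 4) → ends 8; id at 8 (size 2, align 2) → ends 10; tail pad 2 to reach multiple of 4; total 12 bytes, alignment 4
seq at 0 (size 1, align 1) → ends 1
pad 3 to align 4 for magic
magic at 4 (size 44, align 4) → ends 48
proto at 48 (size 1, align 1) → ends 49
pad 3 to align 4 for length
length at 52 (size 12, align 4) → ends 64
ack at 64 (size 4, align 4) → ends 68
port at 68 (size 2, align 2) → ends 70

68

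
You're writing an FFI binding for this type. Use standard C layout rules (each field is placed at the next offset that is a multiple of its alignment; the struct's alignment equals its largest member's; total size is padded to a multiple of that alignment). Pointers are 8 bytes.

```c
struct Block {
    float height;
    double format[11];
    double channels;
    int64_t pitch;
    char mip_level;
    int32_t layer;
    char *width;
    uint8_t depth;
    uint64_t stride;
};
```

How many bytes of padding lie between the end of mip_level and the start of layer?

height at 0 (size 4, align 4) → ends 4
pad 4 to align 8 for format
format at 8 (size 88, align 8) → ends 96
channels at 96 (size 8, align 8) → ends 104
pitch at 104 (size 8, align 8) → ends 112
mip_level at 112 (size 1, align 1) → ends 113
pad 3 to align 4 for layer
layer at 116 (size 4, align 4) → ends 120

3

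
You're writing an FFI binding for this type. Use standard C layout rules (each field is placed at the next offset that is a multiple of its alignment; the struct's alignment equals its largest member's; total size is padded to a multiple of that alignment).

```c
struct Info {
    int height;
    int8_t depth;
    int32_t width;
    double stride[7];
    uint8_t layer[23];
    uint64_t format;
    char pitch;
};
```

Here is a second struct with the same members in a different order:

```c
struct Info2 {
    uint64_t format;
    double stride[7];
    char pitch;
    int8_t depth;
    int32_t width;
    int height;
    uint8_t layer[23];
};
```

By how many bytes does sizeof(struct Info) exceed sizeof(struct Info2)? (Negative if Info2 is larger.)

8

@0: height [4B, align 4] → 4
@4: depth [1B, align 1] → 5
+3 pad (align 4)
@8: width [4B, align 4] → 12
+4 pad (align 8)
@16: stride [56B, align 8] → 72
@72: layer [23B, align 1] → 95
+1 pad (align 8)
@96: format [8B, align 8] → 104
@104: pitch [1B, align 1] → 105
+7 tail pad (align 8)
size 112, align 8
— Info2 —
@0: format [8B, align 8] → 8
@8: stride [56B, align 8] → 64
@64: pitch [1B, align 1] → 65
@65: depth [1B, align 1] → 66
+2 pad (align 4)
@68: width [4B, align 4] → 72
@72: height [4B, align 4] → 76
@76: layer [23B, align 1] → 99
+5 tail pad (align 8)
size 104, align 8
112 − 104 = 8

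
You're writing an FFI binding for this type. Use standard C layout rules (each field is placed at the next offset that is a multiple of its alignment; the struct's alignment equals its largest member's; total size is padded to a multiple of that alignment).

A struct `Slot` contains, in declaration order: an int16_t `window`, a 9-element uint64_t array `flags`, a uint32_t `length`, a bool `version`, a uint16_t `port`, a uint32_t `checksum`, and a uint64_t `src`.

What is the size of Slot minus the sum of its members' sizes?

0..2  window  (2B, 2-aligned)
2..8  -- padding (6B)
8..80  flags  (72B, 8-aligned)
80..84  length  (4B, 4-aligned)
84..85  version  (1B, 1-aligned)
85..86  -- padding (1B)
86..88  port  (2B, 2-aligned)
88..92  checksum  (4B, 4-aligned)
92..96  -- padding (4B)
96..104  src  (8B, 8-aligned)
sizeof = 104, alignof = 8
data bytes 93, size 104 → padding 11

11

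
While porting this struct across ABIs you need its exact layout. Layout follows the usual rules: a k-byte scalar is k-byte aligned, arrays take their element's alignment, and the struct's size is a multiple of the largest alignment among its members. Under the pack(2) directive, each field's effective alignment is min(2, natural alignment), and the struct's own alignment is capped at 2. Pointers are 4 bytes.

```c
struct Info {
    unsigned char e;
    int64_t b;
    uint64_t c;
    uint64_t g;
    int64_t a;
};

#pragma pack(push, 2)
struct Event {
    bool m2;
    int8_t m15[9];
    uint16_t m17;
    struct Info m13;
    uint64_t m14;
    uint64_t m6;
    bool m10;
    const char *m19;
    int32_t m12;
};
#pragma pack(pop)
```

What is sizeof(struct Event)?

Info: @0: e [1B, align 1] → 1; +7 pad (align 8); @8: b [8B, align 8] → 16; @16: c [8B, align 8] → 24; @24: g [8B, align 8] → 32; @32: a [8B, align 8] → 40; size 40, align 8
@0: m2 [1B, align 1] → 1
@1: m15 [9B, align 1] → 10
@10: m17 [2B, align 2] → 12
@12: m13 [40B, align 2] → 52
@52: m14 [8B, align 2] → 60
@60: m6 [8B, align 2] → 68
@68: m10 [1B, align 1] → 69
+1 pad (align 2)
@70: m19 [4B, align 2] → 74
@74: m12 [4B, align 2] → 78
size 78, align 2

78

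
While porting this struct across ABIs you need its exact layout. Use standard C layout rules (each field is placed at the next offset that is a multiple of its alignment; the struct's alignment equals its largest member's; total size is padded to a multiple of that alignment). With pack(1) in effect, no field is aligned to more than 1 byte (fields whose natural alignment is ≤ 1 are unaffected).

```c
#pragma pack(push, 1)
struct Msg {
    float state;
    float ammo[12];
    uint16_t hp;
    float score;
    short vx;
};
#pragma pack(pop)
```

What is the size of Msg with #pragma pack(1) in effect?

@0: state [4B, align 1] → 4
@4: ammo [48B, align 1] → 52
@52: hp [2B, align 1] → 54
@54: score [4B, align 1] → 58
@58: vx [2B, align 1] → 60
size 60, align 1

60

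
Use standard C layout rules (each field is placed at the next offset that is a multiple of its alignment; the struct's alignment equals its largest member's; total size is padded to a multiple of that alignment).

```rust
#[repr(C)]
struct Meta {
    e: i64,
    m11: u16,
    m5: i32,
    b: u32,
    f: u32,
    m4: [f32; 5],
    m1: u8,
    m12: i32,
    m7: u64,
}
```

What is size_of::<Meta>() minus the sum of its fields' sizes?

9

0..8  e  (8B, 8-aligned)
8..10  m11  (2B, 2-aligned)
10..12  -- padding (2B)
12..16  m5  (4B, 4-aligned)
16..20  b  (4B, 4-aligned)
20..24  f  (4B, 4-aligned)
24..44  m4  (20B, 4-aligned)
44..45  m1  (1B, 1-aligned)
45..48  -- padding (3B)
48..52  m12  (4B, 4-aligned)
52..56  -- padding (4B)
56..64  m7  (8B, 8-aligned)
sizeof = 64, alignof = 8
data bytes 55, size 64 → padding 9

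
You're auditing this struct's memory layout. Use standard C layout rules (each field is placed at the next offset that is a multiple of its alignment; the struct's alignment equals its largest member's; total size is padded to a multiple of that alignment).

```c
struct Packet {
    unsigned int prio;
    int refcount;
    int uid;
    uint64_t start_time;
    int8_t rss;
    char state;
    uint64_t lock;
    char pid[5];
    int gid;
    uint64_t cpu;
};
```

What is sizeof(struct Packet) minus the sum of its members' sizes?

17

0..4  prio  (4B, 4-aligned)
4..8  refcount  (4B, 4-aligned)
8..12  uid  (4B, 4-aligned)
12..16  -- padding (4B)
16..24  start_time  (8B, 8-aligned)
24..25  rss  (1B, 1-aligned)
25..26  state  (1B, 1-aligned)
26..32  -- padding (6B)
32..40  lock  (8B, 8-aligned)
40..45  pid  (5B, 1-aligned)
45..48  -- padding (3B)
48..52  gid  (4B, 4-aligned)
52..56  -- padding (4B)
56..64  cpu  (8B, 8-aligned)
sizeof = 64, alignof = 8
data bytes 47, size 64 → padding 17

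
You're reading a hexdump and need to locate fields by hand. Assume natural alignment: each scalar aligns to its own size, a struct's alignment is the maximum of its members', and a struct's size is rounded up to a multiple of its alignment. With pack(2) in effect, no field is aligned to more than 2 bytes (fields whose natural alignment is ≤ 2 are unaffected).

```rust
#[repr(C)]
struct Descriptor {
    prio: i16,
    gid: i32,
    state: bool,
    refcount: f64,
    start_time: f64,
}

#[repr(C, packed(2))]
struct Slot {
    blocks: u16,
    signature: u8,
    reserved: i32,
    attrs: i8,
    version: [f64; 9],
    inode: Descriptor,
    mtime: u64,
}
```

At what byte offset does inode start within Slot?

82

Descriptor: @0: prio [2B, align 2] → 2; +2 pad (align 4); @4: gid [4B, align 4] → 8; @8: state [1B, align 1] → 9; +7 pad (align 8); @16: refcount [8B, align 8] → 24; @24: start_time [8B, align 8] → 32; size 32, align 8
@0: blocks [2B, align 2] → 2
@2: signature [1B, align 1] → 3
+1 pad (align 2)
@4: reserved [4B, align 2] → 8
@8: attrs [1B, align 1] → 9
+1 pad (align 2)
@10: version [72B, align 2] → 82
@82: inode [32B, align 2] → 114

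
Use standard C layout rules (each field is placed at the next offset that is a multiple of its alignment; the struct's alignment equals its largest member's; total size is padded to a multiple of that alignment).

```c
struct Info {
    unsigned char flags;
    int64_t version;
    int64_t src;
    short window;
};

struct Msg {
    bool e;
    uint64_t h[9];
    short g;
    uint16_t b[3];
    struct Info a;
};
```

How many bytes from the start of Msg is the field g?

Info: 0..1  flags  (1B, 1-aligned); 1..8  -- padding (7B); 8..16  version  (8B, 8-aligned); 16..24  src  (8B, 8-aligned); 24..26  window  (2B, 2-aligned); 26..32  -- tail padding (6B); sizeof = 32, alignof = 8
0..1  e  (1B, 1-aligned)
1..8  -- padding (7B)
8..80  h  (72B, 8-aligned)
80..82  g  (2B, 2-aligned)

80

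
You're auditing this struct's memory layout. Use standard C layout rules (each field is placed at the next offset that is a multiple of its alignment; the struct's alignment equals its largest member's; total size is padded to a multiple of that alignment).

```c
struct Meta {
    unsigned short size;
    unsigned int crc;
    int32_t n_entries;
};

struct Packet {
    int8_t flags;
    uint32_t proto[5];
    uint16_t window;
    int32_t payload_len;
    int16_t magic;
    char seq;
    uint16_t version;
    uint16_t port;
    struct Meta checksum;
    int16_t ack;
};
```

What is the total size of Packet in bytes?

Meta: @0: size [2B, align 2] → 2; +2 pad (align 4); @4: crc [4B, align 4] → 8; @8: n_entries [4B, align 4] → 12; size 12, align 4
@0: flags [1B, align 1] → 1
+3 pad (align 4)
@4: proto [20B, align 4] → 24
@24: window [2B, align 2] → 26
+2 pad (align 4)
@28: payload_len [4B, align 4] → 32
@32: magic [2B, align 2] → 34
@34: seq [1B, align 1] → 35
+1 pad (align 2)
@36: version [2B, align 2] → 38
@38: port [2B, align 2] → 40
@40: checksum [12B, align 4] → 52
@52: ack [2B, align 2] → 54
+2 tail pad (align 4)
size 56, align 4

56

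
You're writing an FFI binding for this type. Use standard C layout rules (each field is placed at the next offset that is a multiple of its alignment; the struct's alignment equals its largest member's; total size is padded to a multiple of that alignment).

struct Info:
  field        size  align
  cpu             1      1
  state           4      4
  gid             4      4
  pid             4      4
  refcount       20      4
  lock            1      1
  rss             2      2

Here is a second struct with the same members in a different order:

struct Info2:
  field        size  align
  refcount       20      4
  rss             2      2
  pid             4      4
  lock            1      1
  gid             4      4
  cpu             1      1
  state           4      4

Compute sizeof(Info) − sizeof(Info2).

cpu at 0 (size 1, align 1) → ends 1
pad 3 to align 4 for state
state at 4 (size 4, align 4) → ends 8
gid at 8 (size 4, align 4) → ends 12
pid at 12 (size 4, align 4) → ends 16
refcount at 16 (size 20, align 4) → ends 36
lock at 36 (size 1, align 1) → ends 37
pad 1 to align 2 for rss
rss at 38 (size 2, align 2) → ends 40
total 40 bytes, alignment 4
— Info2 —
refcount at 0 (size 20, align 4) → ends 20
rss at 20 (size 2, align 2) → ends 22
pad 2 to align 4 for pid
pid at 24 (size 4, align 4) → ends 28
lock at 28 (size 1, align 1) → ends 29
pad 3 to align 4 for gid
gid at 32 (size 4, align 4) → ends 36
cpu at 36 (size 1, align 1) → ends 37
pad 3 to align 4 for state
state at 40 (size 4, align 4) → ends 44
total 44 bytes, alignment 4
40 − 44 = -4

-4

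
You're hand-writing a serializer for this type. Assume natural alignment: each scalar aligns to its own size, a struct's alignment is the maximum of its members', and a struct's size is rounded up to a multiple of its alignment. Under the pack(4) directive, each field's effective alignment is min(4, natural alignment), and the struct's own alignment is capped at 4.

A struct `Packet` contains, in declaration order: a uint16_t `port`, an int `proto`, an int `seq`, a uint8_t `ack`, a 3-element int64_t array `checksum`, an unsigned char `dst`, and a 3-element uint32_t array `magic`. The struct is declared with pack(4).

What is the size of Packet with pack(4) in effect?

@0: port [2B, align 2] → 2
+2 pad (align 4)
@4: proto [4B, align 4] → 8
@8: seq [4B, align 4] → 12
@12: ack [1B, align 1] → 13
+3 pad (align 4)
@16: checksum [24B, align 4] → 40
@40: dst [1B, align 1] → 41
+3 pad (align 4)
@44: magic [12B, align 4] → 56
size 56, align 4

56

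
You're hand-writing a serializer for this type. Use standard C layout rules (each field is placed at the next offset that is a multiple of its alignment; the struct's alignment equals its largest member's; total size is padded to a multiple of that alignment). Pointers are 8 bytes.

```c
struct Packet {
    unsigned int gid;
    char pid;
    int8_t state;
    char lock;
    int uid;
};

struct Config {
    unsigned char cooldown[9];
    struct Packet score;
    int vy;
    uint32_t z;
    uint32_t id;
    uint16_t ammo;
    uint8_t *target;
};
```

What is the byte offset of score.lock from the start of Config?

Packet: 0..4  gid  (4B, 4-aligned); 4..5  pid  (1B, 1-aligned); 5..6  state  (1B, 1-aligned); 6..7  lock  (1B, 1-aligned); 7..8  -- padding (1B); 8..12  uid  (4B, 4-aligned); sizeof = 12, alignof = 4
0..9  cooldown  (9B, 1-aligned)
9..12  -- padding (3B)
12..24  score  (12B, 4-aligned)
within Packet: lock at 6
12 + 6 = 18

18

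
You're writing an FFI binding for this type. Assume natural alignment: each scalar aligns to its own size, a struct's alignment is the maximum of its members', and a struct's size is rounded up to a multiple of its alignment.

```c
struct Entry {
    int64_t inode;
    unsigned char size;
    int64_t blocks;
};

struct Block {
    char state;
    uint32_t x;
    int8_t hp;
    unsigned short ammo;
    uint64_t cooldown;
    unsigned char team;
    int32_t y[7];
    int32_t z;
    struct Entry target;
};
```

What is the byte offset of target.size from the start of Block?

Entry: 0..8  inode  (8B, 8-aligned); 8..9  size  (1B, 1-aligned); 9..16  -- padding (7B); 16..24  blocks  (8B, 8-aligned); sizeof = 24, alignof = 8
0..1  state  (1B, 1-aligned)
1..4  -- padding (3B)
4..8  x  (4B, 4-aligned)
8..9  hp  (1B, 1-aligned)
9..10  -- padding (1B)
10..12  ammo  (2B, 2-aligned)
12..16  -- padding (4B)
16..24  cooldown  (8B, 8-aligned)
24..25  team  (1B, 1-aligned)
25..28  -- padding (3B)
28..56  y  (28B, 4-aligned)
56..60  z  (4B, 4-aligned)
60..64  -- padding (4B)
64..88  target  (24B, 8-aligned)
within Entry: size at 8
64 + 8 = 72

72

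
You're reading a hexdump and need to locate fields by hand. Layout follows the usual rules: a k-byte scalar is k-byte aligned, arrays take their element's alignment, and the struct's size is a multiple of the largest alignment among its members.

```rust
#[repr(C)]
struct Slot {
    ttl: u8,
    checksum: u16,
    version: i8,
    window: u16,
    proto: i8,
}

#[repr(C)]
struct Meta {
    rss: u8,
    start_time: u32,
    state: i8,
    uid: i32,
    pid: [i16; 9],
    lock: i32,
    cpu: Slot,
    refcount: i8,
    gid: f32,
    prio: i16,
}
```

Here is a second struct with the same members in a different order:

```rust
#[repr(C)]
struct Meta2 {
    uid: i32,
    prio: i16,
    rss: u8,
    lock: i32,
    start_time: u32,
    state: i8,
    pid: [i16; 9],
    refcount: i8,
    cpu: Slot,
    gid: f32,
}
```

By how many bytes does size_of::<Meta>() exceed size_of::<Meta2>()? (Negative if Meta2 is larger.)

Slot: 0..1  ttl  (1B, 1-aligned); 1..2  -- padding (1B); 2..4  checksum  (2B, 2-aligned); 4..5  version  (1B, 1-aligned); 5..6  -- padding (1B); 6..8  window  (2B, 2-aligned); 8..9  proto  (1B, 1-aligned); 9..10  -- tail padding (1B); sizeof = 10, alignof = 2
0..1  rss  (1B, 1-aligned)
1..4  -- padding (3B)
4..8  start_time  (4B, 4-aligned)
8..9  state  (1B, 1-aligned)
9..12  -- padding (3B)
12..16  uid  (4B, 4-aligned)
16..34  pid  (18B, 2-aligned)
34..36  -- padding (2B)
36..40  lock  (4B, 4-aligned)
40..50  cpu  (10B, 2-aligned)
50..51  refcount  (1B, 1-aligned)
51..52  -- padding (1B)
52..56  gid  (4B, 4-aligned)
56..58  prio  (2B, 2-aligned)
58..60  -- tail padding (2B)
sizeof = 60, alignof = 4
— Meta2 —
0..4  uid  (4B, 4-aligned)
4..6  prio  (2B, 2-aligned)
6..7  rss  (1B, 1-aligned)
7..8  -- padding (1B)
8..12  lock  (4B, 4-aligned)
12..16  start_time  (4B, 4-aligned)
16..17  state  (1B, 1-aligned)
17..18  -- padding (1B)
18..36  pid  (18B, 2-aligned)
36..37  refcount  (1B, 1-aligned)
37..38  -- padding (1B)
38..48  cpu  (10B, 2-aligned)
48..52  gid  (4B, 4-aligned)
sizeof = 52, alignof = 4
60 − 52 = 8

8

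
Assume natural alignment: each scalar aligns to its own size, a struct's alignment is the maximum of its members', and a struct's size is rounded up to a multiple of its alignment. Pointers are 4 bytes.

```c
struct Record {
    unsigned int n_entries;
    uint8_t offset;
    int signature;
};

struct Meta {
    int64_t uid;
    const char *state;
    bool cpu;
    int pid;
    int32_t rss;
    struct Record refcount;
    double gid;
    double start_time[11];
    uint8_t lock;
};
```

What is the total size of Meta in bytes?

Record: n_entries at 0 (size 4, align 4) → ends 4; offset at 4 (size 1, align 1) → ends 5; pad 3 to align 4 for signature; signature at 8 (size 4, align 4) → ends 12; total 12 bytes, alignment 4
uid at 0 (size 8, align 8) → ends 8
state at 8 (size 4, align 4) → ends 12
cpu at 12 (size 1, align 1) → ends 13
pad 3 to align 4 for pid
pid at 16 (size 4, align 4) → ends 20
rss at 20 (size 4, align 4) → ends 24
refcount at 24 (size 12, align 4) → ends 36
pad 4 to align 8 for gid
gid at 40 (size 8, align 8) → ends 48
start_time at 48 (size 88, align 8) → ends 136
lock at 136 (size 1, align 1) → ends 137
tail pad 7 to reach multiple of 8
total 144 bytes, alignment 8

144 bytes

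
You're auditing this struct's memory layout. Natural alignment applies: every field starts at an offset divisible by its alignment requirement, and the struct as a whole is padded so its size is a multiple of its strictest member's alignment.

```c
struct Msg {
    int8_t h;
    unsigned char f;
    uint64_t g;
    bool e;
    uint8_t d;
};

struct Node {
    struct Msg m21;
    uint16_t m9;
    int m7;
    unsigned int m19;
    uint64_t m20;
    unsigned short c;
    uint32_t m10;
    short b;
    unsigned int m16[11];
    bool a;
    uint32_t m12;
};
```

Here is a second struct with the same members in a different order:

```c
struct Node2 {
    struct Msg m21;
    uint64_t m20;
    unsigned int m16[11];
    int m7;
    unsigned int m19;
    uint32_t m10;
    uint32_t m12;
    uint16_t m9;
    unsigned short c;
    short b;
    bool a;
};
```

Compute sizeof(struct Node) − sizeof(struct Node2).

8

Msg: 0..1  h  (1B, 1-aligned); 1..2  f  (1B, 1-aligned); 2..8  -- padding (6B); 8..16  g  (8B, 8-aligned); 16..17  e  (1B, 1-aligned); 17..18  d  (1B, 1-aligned); 18..24  -- tail padding (6B); sizeof = 24, alignof = 8
0..24  m21  (24B, 8-aligned)
24..26  m9  (2B, 2-aligned)
26..28  -- padding (2B)
28..32  m7  (4B, 4-aligned)
32..36  m19  (4B, 4-aligned)
36..40  -- padding (4B)
40..48  m20  (8B, 8-aligned)
48..50  c  (2B, 2-aligned)
50..52  -- padding (2B)
52..56  m10  (4B, 4-aligned)
56..58  b  (2B, 2-aligned)
58..60  -- padding (2B)
60..104  m16  (44B, 4-aligned)
104..105  a  (1B, 1-aligned)
105..108  -- padding (3B)
108..112  m12  (4B, 4-aligned)
sizeof = 112, alignof = 8
— Node2 —
0..24  m21  (24B, 8-aligned)
24..32  m20  (8B, 8-aligned)
32..76  m16  (44B, 4-aligned)
76..80  m7  (4B, 4-aligned)
80..84  m19  (4B, 4-aligned)
84..88  m10  (4B, 4-aligned)
88..92  m12  (4B, 4-aligned)
92..94  m9  (2B, 2-aligned)
94..96  c  (2B, 2-aligned)
96..98  b  (2B, 2-aligned)
98..99  a  (1B, 1-aligned)
99..104  -- tail padding (5B)
sizeof = 104, alignof = 8
112 − 104 = 8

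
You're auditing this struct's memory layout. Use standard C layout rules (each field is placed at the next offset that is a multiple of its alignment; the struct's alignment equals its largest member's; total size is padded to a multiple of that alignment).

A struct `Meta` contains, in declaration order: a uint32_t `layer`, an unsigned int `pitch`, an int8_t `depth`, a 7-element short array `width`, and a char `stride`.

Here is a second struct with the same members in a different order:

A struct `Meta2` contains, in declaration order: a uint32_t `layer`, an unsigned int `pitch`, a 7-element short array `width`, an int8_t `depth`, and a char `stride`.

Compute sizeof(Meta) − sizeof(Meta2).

4

0..4  layer  (4B, 4-aligned)
4..8  pitch  (4B, 4-aligned)
8..9  depth  (1B, 1-aligned)
9..10  -- padding (1B)
10..24  width  (14B, 2-aligned)
24..25  stride  (1B, 1-aligned)
25..28  -- tail padding (3B)
sizeof = 28, alignof = 4
— Meta2 —
0..4  layer  (4B, 4-aligned)
4..8  pitch  (4B, 4-aligned)
8..22  width  (14B, 2-aligned)
22..23  depth  (1B, 1-aligned)
23..24  stride  (1B, 1-aligned)
sizeof = 24, alignof = 4
28 − 24 = 4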